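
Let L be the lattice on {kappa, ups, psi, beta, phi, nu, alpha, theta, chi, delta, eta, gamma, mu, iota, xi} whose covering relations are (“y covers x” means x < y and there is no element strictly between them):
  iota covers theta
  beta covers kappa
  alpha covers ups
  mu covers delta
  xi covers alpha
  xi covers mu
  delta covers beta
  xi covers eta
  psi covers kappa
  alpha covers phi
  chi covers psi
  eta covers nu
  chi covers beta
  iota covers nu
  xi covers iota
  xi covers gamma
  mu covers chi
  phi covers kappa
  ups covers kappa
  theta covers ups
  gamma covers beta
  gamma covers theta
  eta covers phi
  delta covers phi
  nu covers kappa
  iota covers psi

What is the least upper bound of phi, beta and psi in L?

mu

Common upper bounds of {phi, beta, psi}: mu, xi.
The least among these is mu.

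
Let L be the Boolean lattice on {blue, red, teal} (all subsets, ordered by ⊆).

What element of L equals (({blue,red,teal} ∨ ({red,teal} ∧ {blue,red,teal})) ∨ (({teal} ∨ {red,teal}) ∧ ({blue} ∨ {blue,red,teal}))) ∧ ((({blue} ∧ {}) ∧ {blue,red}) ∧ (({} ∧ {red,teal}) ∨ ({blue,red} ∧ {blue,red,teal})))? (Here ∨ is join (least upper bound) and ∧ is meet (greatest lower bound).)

{}

{red,teal} ∧ {blue,red,teal} = {red,teal}
{blue,red,teal} ∨ {red,teal} = {blue,red,teal}
{teal} ∨ {red,teal} = {red,teal}
{blue} ∨ {blue,red,teal} = {blue,red,teal}
{red,teal} ∧ {blue,red,teal} = {red,teal}
{blue,red,teal} ∨ {red,teal} = {blue,red,teal}
{blue} ∧ {} = {}
{} ∧ {blue,red} = {}
{} ∧ {red,teal} = {}
{blue,red} ∧ {blue,red,teal} = {blue,red}
{} ∨ {blue,red} = {blue,red}
{} ∧ {blue,red} = {}
{blue,red,teal} ∧ {} = {}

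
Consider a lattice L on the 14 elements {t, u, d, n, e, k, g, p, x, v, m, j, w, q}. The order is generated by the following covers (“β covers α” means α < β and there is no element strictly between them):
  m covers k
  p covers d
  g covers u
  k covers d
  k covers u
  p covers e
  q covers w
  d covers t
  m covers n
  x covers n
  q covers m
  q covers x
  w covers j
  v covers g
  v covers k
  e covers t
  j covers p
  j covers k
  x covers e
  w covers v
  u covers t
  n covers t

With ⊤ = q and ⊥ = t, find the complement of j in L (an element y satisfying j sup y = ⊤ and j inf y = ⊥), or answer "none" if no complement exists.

n

Need y with j ∨ y = q and j ∧ y = t.
Checking each element gives: n.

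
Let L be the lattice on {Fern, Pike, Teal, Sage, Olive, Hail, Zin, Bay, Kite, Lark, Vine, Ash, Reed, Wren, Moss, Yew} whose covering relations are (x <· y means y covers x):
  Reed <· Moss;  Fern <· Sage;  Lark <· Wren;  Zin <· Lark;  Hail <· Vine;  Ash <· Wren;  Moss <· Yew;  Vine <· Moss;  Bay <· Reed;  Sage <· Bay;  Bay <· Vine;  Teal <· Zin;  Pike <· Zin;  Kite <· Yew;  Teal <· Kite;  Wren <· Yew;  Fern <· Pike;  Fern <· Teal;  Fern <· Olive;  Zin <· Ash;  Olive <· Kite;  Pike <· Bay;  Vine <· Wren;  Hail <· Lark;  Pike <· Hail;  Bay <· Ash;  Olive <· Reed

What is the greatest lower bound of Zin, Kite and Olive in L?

Common lower bounds of {Zin, Kite, Olive}: Fern.
The greatest among these is Fern.

Fern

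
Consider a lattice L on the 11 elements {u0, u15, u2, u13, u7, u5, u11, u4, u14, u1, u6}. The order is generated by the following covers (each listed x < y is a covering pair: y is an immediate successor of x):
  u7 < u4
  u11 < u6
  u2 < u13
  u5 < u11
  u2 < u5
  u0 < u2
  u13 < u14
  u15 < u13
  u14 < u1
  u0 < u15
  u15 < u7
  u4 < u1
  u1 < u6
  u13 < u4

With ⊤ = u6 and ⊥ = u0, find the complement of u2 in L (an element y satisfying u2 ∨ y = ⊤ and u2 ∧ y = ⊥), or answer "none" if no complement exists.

For every candidate y, either u2 ∨ y ≠ u6 or u2 ∧ y ≠ u0; no complement exists.

none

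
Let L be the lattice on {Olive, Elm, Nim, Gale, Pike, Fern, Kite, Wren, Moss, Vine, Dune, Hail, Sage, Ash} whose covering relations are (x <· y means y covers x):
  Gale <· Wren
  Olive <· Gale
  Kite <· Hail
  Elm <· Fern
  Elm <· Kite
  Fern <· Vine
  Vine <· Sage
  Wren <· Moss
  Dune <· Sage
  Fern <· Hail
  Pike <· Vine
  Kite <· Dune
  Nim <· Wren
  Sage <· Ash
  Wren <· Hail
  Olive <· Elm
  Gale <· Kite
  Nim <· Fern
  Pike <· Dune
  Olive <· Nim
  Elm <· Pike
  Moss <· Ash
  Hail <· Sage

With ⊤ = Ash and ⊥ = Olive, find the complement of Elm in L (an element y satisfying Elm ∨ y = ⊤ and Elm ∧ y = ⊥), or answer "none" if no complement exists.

Moss

Need y with Elm ∨ y = Ash and Elm ∧ y = Olive.
Checking each element gives: Moss.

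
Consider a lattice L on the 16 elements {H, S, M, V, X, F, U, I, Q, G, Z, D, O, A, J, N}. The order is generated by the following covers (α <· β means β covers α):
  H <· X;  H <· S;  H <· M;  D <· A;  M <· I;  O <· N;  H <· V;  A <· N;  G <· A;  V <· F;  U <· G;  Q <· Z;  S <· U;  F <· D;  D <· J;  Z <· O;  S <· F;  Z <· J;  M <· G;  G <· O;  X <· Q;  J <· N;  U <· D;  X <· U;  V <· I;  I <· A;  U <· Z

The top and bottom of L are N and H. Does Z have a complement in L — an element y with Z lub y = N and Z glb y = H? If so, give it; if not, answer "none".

Need y with Z ∨ y = N and Z ∧ y = H.
Checking each element gives: I.

I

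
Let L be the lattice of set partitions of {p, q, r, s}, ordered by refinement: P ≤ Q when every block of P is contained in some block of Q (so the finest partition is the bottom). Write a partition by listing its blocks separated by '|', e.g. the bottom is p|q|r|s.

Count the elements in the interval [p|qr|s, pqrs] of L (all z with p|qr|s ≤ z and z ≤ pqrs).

The interval [p|qr|s, pqrs] = {pqrs, pqr|s, ps|qr, p|qrs, p|qr|s}, which has 5 elements.

5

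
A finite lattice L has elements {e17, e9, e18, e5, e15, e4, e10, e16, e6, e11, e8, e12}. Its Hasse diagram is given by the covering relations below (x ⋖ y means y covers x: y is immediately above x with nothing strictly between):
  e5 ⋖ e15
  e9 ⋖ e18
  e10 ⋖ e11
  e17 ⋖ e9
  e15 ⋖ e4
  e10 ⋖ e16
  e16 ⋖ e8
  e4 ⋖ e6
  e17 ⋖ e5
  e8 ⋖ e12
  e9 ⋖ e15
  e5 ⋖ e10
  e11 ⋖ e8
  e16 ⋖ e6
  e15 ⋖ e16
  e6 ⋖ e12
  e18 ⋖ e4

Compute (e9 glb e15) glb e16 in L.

e9 ∧ e15 = e9
e9 ∧ e16 = e9

e9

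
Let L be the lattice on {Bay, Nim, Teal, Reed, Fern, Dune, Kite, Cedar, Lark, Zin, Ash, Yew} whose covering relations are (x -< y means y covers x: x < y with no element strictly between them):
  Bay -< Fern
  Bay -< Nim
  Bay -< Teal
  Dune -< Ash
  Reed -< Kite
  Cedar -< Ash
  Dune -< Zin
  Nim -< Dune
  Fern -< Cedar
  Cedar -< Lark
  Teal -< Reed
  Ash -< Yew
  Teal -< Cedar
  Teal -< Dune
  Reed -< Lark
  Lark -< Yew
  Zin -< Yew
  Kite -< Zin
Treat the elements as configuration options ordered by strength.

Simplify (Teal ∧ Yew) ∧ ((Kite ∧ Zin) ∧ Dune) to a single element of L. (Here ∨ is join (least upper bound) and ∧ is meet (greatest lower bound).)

Teal

Teal ∧ Yew = Teal
Kite ∧ Zin = Kite
Kite ∧ Dune = Teal
Teal ∧ Teal = Teal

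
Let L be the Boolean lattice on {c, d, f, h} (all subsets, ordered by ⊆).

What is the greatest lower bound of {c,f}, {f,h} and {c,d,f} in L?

{f}

Under ⊆, meet is intersection: {c,f} ∩ {f,h} ∩ {c,d,f} = {f}.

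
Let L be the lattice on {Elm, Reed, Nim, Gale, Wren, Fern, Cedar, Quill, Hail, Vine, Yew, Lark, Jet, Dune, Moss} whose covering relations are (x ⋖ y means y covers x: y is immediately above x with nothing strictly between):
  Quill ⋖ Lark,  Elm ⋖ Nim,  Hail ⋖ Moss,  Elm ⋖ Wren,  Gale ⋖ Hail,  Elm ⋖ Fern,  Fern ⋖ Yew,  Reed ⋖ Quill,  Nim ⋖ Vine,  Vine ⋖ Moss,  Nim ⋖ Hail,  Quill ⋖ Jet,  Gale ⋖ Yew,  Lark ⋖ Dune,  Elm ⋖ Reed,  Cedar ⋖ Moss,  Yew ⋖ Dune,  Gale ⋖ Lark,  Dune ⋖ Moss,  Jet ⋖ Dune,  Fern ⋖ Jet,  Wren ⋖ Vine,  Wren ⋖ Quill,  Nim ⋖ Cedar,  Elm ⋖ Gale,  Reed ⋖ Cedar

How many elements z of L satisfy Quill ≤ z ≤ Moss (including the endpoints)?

5

The interval [Quill, Moss] = {Dune, Jet, Lark, Moss, Quill}, which has 5 elements.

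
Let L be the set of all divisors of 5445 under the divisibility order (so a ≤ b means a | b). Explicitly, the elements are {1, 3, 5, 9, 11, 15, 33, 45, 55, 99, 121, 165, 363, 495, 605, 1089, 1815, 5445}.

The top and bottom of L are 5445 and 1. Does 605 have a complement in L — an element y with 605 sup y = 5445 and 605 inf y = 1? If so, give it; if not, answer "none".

Need y with 605 ∨ y = 5445 and 605 ∧ y = 1.
Checking each element gives: 9.

9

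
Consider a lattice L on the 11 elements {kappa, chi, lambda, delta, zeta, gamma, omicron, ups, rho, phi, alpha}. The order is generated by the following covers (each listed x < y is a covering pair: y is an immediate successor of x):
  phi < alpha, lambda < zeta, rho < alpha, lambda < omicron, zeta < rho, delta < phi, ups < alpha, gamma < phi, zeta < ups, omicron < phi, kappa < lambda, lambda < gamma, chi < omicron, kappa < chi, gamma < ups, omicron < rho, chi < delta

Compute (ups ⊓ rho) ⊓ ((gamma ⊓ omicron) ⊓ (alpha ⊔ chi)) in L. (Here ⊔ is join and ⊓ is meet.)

ups ∧ rho = zeta
gamma ∧ omicron = lambda
alpha ∨ chi = alpha
lambda ∧ alpha = lambda
zeta ∧ lambda = lambda

lambda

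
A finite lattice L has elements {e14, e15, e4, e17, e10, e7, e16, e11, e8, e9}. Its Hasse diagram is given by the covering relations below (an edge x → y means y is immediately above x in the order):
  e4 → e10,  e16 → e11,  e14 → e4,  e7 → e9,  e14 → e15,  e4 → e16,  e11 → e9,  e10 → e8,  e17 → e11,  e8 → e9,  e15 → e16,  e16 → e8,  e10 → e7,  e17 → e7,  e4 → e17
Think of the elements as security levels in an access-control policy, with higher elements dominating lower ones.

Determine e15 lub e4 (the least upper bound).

e16

Common upper bounds of {e15, e4}: e11, e16, e8, e9.
The least among these is e16.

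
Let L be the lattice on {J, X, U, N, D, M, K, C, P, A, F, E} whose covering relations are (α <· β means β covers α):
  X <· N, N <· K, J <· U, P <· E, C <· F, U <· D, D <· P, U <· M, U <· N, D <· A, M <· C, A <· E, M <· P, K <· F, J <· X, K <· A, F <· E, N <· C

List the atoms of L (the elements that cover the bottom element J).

The atoms are exactly the elements that cover J: U, X.

U, X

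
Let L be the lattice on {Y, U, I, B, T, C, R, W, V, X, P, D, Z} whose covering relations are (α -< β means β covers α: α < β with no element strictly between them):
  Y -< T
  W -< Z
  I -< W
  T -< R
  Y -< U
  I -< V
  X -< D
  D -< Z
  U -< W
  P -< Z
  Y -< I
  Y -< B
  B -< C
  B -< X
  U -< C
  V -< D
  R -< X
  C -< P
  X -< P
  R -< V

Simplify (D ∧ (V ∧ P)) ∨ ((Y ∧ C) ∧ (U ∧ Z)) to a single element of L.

R

V ∧ P = R
D ∧ R = R
Y ∧ C = Y
U ∧ Z = U
Y ∧ U = Y
R ∨ Y = R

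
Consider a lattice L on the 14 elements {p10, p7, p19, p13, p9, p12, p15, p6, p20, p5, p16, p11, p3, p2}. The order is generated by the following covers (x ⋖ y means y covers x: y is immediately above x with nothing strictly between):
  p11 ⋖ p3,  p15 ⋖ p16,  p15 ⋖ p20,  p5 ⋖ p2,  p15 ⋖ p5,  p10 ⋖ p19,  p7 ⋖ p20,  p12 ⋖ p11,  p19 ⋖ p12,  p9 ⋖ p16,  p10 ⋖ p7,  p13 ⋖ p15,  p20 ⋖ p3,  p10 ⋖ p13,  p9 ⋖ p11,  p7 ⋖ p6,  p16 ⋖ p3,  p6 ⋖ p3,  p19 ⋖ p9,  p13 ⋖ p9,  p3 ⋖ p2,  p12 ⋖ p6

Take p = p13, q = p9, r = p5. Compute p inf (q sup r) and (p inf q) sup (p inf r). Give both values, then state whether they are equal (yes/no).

p13; p13; yes

q sup r = p2, so p inf (q sup r) = p13 inf p2 = p13.
p inf q = p13 and p inf r = p13, so (p inf q) sup (p inf r) = p13 sup p13 = p13.
Equal: yes.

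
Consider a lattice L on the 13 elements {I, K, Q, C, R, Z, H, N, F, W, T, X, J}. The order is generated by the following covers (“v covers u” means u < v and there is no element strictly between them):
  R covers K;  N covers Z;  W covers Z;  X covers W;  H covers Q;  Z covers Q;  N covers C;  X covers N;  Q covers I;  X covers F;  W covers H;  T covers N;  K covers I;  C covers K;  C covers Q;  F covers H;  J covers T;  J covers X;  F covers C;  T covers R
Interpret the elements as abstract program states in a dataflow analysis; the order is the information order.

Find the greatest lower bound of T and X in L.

N

Common lower bounds of {T, X}: C, I, K, N, Q, Z.
The greatest among these is N.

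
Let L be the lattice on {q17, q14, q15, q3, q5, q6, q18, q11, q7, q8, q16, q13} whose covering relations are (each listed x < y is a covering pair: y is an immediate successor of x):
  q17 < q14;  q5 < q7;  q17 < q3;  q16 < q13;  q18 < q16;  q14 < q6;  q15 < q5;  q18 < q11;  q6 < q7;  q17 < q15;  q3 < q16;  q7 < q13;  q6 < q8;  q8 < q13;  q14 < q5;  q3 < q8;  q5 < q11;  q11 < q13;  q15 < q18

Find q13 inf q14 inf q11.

q14

Common lower bounds of {q13, q14, q11}: q14, q17.
The greatest among these is q14.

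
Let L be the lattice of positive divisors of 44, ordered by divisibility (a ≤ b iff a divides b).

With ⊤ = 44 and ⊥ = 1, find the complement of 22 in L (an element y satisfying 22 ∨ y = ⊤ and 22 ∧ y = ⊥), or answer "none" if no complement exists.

For every candidate y, either 22 ∨ y ≠ 44 or 22 ∧ y ≠ 1; no complement exists.

none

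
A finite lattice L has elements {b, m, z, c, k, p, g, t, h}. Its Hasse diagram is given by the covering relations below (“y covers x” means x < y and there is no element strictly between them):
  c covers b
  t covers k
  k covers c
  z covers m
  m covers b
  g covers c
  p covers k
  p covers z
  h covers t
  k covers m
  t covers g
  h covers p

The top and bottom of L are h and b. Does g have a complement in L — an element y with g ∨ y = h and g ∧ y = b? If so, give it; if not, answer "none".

Need y with g ∨ y = h and g ∧ y = b.
Checking each element gives: z.

z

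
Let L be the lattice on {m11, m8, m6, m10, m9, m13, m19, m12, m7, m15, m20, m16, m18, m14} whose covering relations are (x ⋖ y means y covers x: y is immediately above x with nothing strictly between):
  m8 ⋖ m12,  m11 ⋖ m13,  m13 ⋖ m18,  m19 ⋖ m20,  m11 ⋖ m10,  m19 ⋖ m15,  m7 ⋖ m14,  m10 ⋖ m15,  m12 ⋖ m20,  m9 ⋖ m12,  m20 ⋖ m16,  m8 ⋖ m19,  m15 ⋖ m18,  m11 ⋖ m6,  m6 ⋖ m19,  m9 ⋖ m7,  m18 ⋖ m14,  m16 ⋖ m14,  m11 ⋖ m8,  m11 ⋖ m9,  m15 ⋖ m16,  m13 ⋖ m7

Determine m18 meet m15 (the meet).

m15

Common lower bounds of {m18, m15}: m10, m11, m15, m19, m6, m8.
The greatest among these is m15.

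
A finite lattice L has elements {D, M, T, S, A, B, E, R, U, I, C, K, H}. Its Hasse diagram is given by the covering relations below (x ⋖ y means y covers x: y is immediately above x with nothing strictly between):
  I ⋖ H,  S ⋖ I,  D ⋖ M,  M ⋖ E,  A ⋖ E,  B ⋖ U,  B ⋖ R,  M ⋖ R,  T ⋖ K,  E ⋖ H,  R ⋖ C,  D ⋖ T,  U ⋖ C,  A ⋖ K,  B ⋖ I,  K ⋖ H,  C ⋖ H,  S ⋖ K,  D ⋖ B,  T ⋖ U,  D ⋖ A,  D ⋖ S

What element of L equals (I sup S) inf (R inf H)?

I ∨ S = I
R ∧ H = R
I ∧ R = B

B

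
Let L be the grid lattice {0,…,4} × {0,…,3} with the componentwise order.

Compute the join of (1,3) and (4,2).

In a product of chains, the join is componentwise max, giving (4,3).

(4,3)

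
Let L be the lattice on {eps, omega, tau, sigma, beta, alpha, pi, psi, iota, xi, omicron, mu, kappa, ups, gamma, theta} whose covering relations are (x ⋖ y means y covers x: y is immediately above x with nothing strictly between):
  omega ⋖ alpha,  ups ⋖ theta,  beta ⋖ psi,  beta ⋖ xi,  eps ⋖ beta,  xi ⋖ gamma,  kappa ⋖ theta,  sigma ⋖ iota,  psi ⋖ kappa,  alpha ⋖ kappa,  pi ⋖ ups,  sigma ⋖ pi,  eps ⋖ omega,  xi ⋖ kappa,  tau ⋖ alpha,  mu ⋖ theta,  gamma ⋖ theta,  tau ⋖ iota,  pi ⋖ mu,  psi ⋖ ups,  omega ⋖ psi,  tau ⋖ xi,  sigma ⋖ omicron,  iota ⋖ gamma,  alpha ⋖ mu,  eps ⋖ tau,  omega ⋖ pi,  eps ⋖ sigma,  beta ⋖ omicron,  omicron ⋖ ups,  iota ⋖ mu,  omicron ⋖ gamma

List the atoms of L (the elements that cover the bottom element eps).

The atoms are exactly the elements that cover eps: beta, omega, sigma, tau.

beta, omega, sigma, tau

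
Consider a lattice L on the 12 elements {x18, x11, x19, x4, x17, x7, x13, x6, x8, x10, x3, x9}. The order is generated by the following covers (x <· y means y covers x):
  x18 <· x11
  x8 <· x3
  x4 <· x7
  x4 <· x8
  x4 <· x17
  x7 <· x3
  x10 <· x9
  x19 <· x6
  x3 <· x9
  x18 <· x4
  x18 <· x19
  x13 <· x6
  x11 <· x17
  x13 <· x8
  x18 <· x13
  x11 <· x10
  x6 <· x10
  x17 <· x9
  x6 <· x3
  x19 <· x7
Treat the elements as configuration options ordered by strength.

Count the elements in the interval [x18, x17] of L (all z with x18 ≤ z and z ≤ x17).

4

The interval [x18, x17] = {x11, x17, x18, x4}, which has 4 elements.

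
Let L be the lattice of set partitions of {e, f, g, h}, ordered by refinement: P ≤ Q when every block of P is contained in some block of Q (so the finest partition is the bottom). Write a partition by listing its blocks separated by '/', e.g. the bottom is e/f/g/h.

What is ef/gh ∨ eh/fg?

Common upper bounds of {ef/gh, eh/fg}: efgh.
The least among these is efgh.

efgh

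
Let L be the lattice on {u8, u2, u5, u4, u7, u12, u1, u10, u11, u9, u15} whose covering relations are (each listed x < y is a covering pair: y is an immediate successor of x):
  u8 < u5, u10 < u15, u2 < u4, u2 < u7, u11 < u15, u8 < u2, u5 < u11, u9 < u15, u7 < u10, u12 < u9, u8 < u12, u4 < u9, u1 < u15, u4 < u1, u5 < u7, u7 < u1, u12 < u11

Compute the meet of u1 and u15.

u1

Common lower bounds of {u1, u15}: u1, u2, u4, u5, u7, u8.
The greatest among these is u1.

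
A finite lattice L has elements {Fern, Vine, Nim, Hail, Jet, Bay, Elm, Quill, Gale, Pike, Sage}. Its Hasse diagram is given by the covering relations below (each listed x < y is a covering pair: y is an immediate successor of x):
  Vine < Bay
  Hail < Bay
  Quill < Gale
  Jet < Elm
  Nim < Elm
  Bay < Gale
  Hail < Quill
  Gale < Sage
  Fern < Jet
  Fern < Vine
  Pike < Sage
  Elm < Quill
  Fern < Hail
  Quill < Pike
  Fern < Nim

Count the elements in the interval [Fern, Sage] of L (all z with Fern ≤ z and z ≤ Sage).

11

The interval [Fern, Sage] = {Bay, Elm, Fern, Gale, Hail, Jet, Nim, Pike, Quill, Sage, Vine}, which has 11 elements.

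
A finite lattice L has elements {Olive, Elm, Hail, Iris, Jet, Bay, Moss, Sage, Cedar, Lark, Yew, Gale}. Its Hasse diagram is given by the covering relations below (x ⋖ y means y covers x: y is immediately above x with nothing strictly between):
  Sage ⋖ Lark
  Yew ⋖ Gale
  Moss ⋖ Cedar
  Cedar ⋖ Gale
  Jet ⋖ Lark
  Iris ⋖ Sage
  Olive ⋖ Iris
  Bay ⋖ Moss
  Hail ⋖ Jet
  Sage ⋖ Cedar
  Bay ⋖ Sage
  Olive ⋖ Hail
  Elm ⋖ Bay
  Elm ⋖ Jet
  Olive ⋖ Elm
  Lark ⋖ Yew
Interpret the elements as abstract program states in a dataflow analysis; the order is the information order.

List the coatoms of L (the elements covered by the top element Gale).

The coatoms are exactly the elements covered by Gale: Cedar, Yew.

Cedar, Yew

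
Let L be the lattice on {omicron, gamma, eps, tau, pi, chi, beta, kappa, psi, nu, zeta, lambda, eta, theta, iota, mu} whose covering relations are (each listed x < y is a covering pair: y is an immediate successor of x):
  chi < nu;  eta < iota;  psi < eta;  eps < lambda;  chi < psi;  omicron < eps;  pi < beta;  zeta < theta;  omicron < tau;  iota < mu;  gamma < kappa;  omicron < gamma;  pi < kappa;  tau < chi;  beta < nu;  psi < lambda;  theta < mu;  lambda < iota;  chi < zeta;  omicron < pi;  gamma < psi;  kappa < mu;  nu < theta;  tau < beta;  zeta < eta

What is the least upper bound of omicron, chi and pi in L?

Common upper bounds of {omicron, chi, pi}: mu, nu, theta.
The least among these is nu.

nu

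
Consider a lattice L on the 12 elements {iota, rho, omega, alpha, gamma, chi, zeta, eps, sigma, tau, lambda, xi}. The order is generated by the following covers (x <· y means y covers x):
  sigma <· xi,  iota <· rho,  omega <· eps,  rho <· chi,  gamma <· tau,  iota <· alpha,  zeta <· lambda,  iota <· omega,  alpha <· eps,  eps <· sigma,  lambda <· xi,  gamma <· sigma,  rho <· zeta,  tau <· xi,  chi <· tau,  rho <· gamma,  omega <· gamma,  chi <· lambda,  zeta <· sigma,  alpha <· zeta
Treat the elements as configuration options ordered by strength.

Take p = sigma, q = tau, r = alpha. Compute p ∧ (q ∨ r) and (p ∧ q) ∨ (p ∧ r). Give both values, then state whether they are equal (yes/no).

sigma; sigma; yes

q ∨ r = xi, so p ∧ (q ∨ r) = sigma ∧ xi = sigma.
p ∧ q = gamma and p ∧ r = alpha, so (p ∧ q) ∨ (p ∧ r) = gamma ∨ alpha = sigma.
Equal: yes.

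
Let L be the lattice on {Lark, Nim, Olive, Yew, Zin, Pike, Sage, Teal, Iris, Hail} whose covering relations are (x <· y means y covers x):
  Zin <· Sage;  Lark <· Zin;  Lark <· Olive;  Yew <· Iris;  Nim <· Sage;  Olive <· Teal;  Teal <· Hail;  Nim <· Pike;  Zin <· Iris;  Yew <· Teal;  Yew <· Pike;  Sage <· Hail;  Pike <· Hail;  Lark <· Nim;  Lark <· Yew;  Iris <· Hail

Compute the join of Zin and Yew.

Common upper bounds of {Zin, Yew}: Hail, Iris.
The least among these is Iris.

Iris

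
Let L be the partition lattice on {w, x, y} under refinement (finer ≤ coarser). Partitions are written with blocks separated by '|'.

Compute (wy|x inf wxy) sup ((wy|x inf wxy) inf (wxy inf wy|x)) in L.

wy|x ∧ wxy = wy|x
wy|x ∧ wxy = wy|x
wxy ∧ wy|x = wy|x
wy|x ∧ wy|x = wy|x
wy|x ∨ wy|x = wy|x

wy|x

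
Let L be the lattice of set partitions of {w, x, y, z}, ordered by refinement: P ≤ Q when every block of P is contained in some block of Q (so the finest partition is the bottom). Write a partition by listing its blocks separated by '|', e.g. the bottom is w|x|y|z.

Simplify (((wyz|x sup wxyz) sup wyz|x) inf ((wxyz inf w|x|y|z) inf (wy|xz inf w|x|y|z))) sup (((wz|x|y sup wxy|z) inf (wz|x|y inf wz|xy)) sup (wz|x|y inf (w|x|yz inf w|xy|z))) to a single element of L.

wz|x|y

wyz|x ∨ wxyz = wxyz
wxyz ∨ wyz|x = wxyz
wxyz ∧ w|x|y|z = w|x|y|z
wy|xz ∧ w|x|y|z = w|x|y|z
w|x|y|z ∧ w|x|y|z = w|x|y|z
wxyz ∧ w|x|y|z = w|x|y|z
wz|x|y ∨ wxy|z = wxyz
wz|x|y ∧ wz|xy = wz|x|y
wxyz ∧ wz|x|y = wz|x|y
w|x|yz ∧ w|xy|z = w|x|y|z
wz|x|y ∧ w|x|y|z = w|x|y|z
wz|x|y ∨ w|x|y|z = wz|x|y
w|x|y|z ∨ wz|x|y = wz|x|y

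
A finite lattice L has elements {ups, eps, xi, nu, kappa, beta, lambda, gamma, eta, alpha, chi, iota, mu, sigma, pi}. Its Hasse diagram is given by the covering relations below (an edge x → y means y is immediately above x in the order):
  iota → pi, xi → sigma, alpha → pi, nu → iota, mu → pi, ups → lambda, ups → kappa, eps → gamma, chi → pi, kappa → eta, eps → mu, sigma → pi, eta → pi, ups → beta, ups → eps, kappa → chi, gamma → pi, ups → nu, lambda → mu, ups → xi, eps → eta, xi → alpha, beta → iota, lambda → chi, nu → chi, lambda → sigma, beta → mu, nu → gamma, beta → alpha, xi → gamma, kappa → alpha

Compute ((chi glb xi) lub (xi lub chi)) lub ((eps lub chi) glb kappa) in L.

pi

chi ∧ xi = ups
xi ∨ chi = pi
ups ∨ pi = pi
eps ∨ chi = pi
pi ∧ kappa = kappa
pi ∨ kappa = pi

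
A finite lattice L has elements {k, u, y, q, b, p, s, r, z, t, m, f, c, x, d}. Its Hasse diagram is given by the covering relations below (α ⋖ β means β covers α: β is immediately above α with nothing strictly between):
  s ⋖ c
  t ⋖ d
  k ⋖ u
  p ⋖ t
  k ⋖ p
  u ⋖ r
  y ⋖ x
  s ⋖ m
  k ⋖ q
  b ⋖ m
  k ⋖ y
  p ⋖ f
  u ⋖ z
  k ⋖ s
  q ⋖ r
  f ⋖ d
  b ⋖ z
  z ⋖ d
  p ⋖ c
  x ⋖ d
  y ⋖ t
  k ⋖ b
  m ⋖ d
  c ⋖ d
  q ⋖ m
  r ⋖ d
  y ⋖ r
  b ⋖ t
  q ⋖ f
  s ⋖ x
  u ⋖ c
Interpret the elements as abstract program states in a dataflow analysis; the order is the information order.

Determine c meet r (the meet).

u

Common lower bounds of {c, r}: k, u.
The greatest among these is u.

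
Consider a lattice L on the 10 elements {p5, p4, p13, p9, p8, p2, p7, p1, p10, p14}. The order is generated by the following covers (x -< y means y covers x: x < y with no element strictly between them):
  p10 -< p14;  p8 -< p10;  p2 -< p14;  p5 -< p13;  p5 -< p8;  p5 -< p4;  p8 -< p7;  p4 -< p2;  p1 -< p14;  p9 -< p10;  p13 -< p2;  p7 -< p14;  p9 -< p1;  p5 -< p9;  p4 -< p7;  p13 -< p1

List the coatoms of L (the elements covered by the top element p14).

The coatoms are exactly the elements covered by p14: p1, p10, p2, p7.

p1, p10, p2, p7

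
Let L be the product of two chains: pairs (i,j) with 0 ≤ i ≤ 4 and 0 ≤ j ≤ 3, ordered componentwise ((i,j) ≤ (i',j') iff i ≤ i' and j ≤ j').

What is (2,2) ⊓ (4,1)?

(2,1)

Common lower bounds of {(2,2), (4,1)}: (0,0), (0,1), (1,0), (1,1), (2,0), (2,1).
The greatest among these is (2,1).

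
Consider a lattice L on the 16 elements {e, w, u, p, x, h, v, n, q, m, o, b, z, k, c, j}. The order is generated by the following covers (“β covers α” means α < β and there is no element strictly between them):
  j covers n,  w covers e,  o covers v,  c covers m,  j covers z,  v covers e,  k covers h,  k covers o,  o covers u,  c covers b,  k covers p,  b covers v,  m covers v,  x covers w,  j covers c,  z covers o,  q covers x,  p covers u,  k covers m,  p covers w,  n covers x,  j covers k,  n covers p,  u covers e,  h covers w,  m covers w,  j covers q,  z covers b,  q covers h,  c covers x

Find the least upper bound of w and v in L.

Common upper bounds of {w, v}: c, j, k, m.
The least among these is m.

m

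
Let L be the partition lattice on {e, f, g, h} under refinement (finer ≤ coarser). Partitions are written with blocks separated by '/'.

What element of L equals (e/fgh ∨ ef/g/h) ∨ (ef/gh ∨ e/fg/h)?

e/fgh ∨ ef/g/h = efgh
ef/gh ∨ e/fg/h = efgh
efgh ∨ efgh = efgh

efgh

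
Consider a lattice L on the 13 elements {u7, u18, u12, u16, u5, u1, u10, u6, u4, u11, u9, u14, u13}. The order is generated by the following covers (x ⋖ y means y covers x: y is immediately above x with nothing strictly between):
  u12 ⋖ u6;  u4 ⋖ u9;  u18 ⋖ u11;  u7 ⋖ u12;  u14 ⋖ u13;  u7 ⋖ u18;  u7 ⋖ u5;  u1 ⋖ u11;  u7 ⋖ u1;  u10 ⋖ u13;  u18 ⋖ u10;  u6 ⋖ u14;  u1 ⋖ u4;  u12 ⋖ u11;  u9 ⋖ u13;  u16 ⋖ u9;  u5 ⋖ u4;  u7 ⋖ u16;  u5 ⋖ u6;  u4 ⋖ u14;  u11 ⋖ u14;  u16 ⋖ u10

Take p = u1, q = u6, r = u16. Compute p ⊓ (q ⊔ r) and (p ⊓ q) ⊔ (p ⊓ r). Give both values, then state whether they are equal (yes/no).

u1; u7; no

q ⊔ r = u13, so p ⊓ (q ⊔ r) = u1 ⊓ u13 = u1.
p ⊓ q = u7 and p ⊓ r = u7, so (p ⊓ q) ⊔ (p ⊓ r) = u7 ⊔ u7 = u7.
Equal: no.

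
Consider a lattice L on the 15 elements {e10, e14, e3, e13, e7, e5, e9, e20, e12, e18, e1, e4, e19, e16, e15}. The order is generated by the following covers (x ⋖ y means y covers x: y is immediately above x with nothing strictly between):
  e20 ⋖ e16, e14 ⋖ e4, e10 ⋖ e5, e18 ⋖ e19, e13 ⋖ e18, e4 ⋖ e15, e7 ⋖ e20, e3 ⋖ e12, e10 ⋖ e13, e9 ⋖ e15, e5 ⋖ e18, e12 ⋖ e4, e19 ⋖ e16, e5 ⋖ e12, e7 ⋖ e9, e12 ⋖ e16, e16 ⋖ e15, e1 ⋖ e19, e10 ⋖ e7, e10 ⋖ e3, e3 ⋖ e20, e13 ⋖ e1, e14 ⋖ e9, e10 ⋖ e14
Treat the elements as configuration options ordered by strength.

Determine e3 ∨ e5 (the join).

Common upper bounds of {e3, e5}: e12, e15, e16, e4.
The least among these is e12.

e12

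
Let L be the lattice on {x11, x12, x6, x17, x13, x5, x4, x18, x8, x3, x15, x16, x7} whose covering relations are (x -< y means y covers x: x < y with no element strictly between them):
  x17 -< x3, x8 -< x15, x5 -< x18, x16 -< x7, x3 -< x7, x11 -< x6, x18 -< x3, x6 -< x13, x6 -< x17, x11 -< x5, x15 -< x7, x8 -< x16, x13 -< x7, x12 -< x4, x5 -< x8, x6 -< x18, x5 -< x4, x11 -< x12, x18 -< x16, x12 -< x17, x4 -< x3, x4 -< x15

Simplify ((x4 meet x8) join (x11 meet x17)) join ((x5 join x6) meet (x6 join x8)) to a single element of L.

x18

x4 ∧ x8 = x5
x11 ∧ x17 = x11
x5 ∨ x11 = x5
x5 ∨ x6 = x18
x6 ∨ x8 = x16
x18 ∧ x16 = x18
x5 ∨ x18 = x18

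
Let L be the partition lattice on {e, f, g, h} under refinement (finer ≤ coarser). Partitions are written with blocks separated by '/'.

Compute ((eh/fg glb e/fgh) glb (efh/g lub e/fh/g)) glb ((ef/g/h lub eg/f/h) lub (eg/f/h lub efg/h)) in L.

eh/fg ∧ e/fgh = e/fg/h
efh/g ∨ e/fh/g = efh/g
e/fg/h ∧ efh/g = e/f/g/h
ef/g/h ∨ eg/f/h = efg/h
eg/f/h ∨ efg/h = efg/h
efg/h ∨ efg/h = efg/h
e/f/g/h ∧ efg/h = e/f/g/h

e/f/g/h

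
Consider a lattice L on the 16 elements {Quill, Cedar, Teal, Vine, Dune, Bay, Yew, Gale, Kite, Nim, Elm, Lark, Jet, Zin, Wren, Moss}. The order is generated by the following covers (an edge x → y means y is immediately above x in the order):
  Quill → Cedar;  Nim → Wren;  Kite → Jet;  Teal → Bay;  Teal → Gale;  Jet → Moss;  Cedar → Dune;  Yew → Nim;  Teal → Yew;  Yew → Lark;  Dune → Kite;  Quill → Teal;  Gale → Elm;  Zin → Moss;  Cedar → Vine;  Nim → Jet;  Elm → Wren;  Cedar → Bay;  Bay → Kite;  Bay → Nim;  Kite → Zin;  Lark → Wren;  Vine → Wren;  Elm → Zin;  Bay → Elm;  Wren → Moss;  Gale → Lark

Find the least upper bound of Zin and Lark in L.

Common upper bounds of {Zin, Lark}: Moss.
The least among these is Moss.

Moss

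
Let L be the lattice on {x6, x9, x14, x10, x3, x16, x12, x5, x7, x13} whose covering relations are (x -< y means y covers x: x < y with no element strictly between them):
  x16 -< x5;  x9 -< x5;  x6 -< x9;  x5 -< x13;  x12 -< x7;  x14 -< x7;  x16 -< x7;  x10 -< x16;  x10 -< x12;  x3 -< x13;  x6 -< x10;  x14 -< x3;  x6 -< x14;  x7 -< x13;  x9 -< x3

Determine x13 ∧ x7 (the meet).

Common lower bounds of {x13, x7}: x10, x12, x14, x16, x6, x7.
The greatest among these is x7.

x7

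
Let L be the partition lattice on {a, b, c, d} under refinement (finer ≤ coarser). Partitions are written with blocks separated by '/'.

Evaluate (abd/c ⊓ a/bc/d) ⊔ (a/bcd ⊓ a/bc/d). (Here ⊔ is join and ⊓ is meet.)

abd/c ∧ a/bc/d = a/b/c/d
a/bcd ∧ a/bc/d = a/bc/d
a/b/c/d ∨ a/bc/d = a/bc/d

a/bc/d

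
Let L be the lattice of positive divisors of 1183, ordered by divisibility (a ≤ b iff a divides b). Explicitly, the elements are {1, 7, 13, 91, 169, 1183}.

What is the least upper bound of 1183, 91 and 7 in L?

In the divisibility order, the join is the least common multiple: lcm(1183, 91, 7) = 1183.

1183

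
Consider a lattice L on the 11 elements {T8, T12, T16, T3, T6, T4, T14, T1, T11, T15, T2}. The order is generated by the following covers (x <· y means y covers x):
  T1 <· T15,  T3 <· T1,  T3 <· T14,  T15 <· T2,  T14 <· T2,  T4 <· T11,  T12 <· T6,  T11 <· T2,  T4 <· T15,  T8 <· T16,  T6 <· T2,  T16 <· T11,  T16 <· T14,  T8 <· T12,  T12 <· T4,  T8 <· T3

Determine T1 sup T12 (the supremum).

Common upper bounds of {T1, T12}: T15, T2.
The least among these is T15.

T15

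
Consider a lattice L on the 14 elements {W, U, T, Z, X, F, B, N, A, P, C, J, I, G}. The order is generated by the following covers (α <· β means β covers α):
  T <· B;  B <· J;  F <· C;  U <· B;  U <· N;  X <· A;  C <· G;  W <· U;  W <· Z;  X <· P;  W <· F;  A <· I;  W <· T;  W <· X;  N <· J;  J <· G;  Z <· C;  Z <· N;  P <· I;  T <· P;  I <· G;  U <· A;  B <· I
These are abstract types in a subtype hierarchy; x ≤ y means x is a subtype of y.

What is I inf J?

Common lower bounds of {I, J}: B, T, U, W.
The greatest among these is B.

B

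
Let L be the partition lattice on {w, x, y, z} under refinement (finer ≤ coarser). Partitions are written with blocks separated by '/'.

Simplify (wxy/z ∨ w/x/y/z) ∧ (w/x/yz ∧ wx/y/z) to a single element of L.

wxy/z ∨ w/x/y/z = wxy/z
w/x/yz ∧ wx/y/z = w/x/y/z
wxy/z ∧ w/x/y/z = w/x/y/z

w/x/y/z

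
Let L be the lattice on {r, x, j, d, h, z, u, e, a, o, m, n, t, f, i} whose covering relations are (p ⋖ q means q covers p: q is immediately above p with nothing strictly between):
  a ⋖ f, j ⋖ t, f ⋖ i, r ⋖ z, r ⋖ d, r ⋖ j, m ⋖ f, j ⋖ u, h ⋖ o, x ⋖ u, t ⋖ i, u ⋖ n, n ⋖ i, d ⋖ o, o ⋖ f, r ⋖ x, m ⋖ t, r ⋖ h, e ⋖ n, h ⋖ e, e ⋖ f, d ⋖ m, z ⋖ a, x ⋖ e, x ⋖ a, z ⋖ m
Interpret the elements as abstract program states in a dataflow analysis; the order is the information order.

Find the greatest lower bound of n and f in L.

e

Common lower bounds of {n, f}: e, h, r, x.
The greatest among these is e.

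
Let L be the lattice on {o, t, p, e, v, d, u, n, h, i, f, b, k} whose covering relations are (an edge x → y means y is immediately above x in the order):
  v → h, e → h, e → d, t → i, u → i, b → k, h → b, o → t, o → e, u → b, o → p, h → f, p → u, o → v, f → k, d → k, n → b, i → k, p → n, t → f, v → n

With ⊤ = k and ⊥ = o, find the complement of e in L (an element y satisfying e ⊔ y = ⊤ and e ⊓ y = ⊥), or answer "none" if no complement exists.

i

Need y with e ∨ y = k and e ∧ y = o.
Checking each element gives: i.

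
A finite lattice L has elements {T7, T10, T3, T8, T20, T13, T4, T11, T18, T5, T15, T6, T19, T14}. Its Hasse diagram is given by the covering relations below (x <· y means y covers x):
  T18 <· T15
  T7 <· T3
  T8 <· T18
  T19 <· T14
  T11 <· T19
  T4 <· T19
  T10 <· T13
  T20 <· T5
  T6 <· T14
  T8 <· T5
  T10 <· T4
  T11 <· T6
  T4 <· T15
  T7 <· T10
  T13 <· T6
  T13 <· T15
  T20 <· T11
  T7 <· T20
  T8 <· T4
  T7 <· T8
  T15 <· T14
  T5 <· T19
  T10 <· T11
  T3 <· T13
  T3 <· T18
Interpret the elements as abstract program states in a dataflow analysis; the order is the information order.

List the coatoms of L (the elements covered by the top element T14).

T15, T19, T6

The coatoms are exactly the elements covered by T14: T15, T19, T6.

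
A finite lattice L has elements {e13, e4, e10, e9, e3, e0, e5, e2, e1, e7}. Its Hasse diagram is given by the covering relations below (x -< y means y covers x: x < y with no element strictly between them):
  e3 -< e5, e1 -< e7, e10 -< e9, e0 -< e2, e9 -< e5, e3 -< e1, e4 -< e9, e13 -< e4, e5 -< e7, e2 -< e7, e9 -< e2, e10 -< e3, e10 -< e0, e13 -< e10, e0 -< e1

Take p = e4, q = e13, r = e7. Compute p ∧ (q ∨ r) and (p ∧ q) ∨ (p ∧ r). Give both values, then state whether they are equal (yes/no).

q ∨ r = e7, so p ∧ (q ∨ r) = e4 ∧ e7 = e4.
p ∧ q = e13 and p ∧ r = e4, so (p ∧ q) ∨ (p ∧ r) = e13 ∨ e4 = e4.
Equal: yes.

e4; e4; yes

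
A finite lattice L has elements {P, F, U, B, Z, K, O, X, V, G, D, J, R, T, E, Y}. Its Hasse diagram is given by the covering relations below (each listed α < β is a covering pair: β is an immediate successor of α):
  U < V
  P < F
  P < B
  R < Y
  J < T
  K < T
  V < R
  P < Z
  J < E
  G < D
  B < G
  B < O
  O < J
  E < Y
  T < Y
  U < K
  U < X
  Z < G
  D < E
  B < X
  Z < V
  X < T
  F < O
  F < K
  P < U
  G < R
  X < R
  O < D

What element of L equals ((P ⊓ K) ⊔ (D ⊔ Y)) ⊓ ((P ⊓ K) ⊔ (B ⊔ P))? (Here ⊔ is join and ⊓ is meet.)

P ∧ K = P
D ∨ Y = Y
P ∨ Y = Y
P ∧ K = P
B ∨ P = B
P ∨ B = B
Y ∧ B = B

B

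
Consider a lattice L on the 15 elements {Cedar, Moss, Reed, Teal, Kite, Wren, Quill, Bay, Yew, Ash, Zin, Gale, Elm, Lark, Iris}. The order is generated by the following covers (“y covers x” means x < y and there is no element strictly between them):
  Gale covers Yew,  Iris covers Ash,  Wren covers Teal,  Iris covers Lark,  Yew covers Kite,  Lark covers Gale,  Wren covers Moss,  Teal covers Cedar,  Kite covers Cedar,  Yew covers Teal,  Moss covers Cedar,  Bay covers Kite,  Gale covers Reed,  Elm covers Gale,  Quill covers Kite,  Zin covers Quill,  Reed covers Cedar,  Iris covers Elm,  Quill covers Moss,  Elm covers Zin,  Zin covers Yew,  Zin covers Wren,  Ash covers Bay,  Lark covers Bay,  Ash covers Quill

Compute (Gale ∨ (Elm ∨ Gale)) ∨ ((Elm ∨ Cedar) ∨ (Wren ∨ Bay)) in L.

Elm ∨ Gale = Elm
Gale ∨ Elm = Elm
Elm ∨ Cedar = Elm
Wren ∨ Bay = Iris
Elm ∨ Iris = Iris
Elm ∨ Iris = Iris

Iris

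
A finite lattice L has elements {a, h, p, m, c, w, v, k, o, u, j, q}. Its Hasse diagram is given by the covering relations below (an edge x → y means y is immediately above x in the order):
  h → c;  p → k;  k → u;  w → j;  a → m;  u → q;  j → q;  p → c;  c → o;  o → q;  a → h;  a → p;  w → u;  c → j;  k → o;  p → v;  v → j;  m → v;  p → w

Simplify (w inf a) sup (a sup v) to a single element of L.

v

w ∧ a = a
a ∨ v = v
a ∨ v = v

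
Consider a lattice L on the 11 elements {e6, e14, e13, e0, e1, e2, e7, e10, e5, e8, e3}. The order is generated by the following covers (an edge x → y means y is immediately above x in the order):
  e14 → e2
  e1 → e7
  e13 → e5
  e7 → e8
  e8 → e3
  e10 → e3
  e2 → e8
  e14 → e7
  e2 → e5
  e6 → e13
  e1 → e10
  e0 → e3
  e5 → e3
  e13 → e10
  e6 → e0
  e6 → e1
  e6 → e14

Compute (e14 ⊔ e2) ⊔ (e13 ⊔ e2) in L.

e5

e14 ∨ e2 = e2
e13 ∨ e2 = e5
e2 ∨ e5 = e5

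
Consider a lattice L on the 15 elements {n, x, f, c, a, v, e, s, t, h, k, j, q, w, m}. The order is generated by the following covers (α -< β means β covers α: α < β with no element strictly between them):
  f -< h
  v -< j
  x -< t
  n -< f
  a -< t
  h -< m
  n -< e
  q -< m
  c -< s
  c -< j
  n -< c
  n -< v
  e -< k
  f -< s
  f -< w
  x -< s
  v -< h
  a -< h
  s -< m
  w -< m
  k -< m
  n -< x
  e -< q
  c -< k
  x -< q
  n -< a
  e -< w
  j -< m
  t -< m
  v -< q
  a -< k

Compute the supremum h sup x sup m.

Common upper bounds of {h, x, m}: m.
The least among these is m.

m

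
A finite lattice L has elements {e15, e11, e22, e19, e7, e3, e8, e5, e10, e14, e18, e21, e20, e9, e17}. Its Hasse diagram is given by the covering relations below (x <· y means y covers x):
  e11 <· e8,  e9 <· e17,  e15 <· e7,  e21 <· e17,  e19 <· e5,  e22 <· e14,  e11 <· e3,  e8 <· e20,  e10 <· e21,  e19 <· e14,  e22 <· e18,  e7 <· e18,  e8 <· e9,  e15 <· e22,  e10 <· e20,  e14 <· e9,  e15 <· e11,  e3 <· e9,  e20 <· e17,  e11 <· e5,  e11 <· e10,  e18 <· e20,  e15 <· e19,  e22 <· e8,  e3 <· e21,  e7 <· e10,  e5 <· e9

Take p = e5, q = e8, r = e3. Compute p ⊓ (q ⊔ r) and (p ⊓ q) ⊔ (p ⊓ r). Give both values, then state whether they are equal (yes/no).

e5; e11; no

q ⊔ r = e9, so p ⊓ (q ⊔ r) = e5 ⊓ e9 = e5.
p ⊓ q = e11 and p ⊓ r = e11, so (p ⊓ q) ⊔ (p ⊓ r) = e11 ⊔ e11 = e11.
Equal: no.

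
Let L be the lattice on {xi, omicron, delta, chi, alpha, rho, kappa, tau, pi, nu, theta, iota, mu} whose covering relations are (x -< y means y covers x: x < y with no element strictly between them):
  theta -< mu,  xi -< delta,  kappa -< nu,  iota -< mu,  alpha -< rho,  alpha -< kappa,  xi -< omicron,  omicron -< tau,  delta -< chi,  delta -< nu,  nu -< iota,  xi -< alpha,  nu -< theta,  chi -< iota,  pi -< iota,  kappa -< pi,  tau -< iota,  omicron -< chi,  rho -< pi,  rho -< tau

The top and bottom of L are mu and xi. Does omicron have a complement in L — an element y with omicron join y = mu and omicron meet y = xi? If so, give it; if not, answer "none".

theta

Need y with omicron ∨ y = mu and omicron ∧ y = xi.
Checking each element gives: theta.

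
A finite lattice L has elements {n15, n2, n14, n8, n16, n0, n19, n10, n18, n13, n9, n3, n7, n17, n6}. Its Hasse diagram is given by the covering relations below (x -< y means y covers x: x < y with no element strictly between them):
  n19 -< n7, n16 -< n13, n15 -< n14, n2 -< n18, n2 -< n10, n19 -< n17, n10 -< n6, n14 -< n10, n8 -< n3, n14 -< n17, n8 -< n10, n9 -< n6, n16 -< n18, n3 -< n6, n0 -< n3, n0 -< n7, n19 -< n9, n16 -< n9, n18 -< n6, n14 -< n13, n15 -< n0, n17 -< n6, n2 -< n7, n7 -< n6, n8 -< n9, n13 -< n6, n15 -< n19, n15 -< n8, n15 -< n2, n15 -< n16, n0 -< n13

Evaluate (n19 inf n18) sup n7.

n7

n19 ∧ n18 = n15
n15 ∨ n7 = n7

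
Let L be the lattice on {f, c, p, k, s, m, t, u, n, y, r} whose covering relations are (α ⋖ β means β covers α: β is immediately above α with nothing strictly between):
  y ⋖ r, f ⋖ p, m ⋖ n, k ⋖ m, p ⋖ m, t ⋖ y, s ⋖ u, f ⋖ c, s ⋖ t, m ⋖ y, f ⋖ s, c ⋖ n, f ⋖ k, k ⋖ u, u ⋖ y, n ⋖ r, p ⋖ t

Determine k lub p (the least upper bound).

Common upper bounds of {k, p}: m, n, r, y.
The least among these is m.

m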